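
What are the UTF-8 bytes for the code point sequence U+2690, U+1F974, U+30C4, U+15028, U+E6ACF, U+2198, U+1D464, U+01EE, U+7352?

U+2690: 3-byte form → E2 9A 90.
U+1F974: 4-byte form → F0 9F A5 B4.
U+30C4: 3-byte form → E3 83 84.
U+15028: 4-byte form → F0 95 80 A8.
U+E6ACF: 4-byte form → F3 A6 AB 8F.
U+2198: 3-byte form → E2 86 98.
U+1D464: 4-byte form → F0 9D 91 A4.
U+01EE: 2-byte form → C7 AE.
U+7352: 3-byte form → E7 8D 92.
Concatenated (30 bytes): E2 9A 90 F0 9F A5 B4 E3 83 84 F0 95 80 A8 F3 A6 AB 8F E2 86 98 F0 9D 91 A4 C7 AE E7 8D 92.

E2 9A 90 F0 9F A5 B4 E3 83 84 F0 95 80 A8 F3 A6 AB 8F E2 86 98 F0 9D 91 A4 C7 AE E7 8D 92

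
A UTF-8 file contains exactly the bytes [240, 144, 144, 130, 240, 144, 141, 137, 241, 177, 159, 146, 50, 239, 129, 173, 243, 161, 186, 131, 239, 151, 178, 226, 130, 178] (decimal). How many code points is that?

8

Byte at offset 0: 0xF0 = 11110000 → 4-byte char (#1). Advance 4.
Byte at offset 4: 0xF0 = 11110000 → 4-byte char (#2). Advance 4.
Byte at offset 8: 0xF1 = 11110001 → 4-byte char (#3). Advance 4.
Byte at offset 12: 0x32 = 00110010 → 1-byte char (#4). Advance 1.
Byte at offset 13: 0xEF = 11101111 → 3-byte char (#5). Advance 3.
Byte at offset 16: 0xF3 = 11110011 → 4-byte char (#6). Advance 4.
Byte at offset 20: 0xEF = 11101111 → 3-byte char (#7). Advance 3.
Byte at offset 23: 0xE2 = 11100010 → 3-byte char (#8). Advance 3.
Reached end at offset 26 after 8 code points.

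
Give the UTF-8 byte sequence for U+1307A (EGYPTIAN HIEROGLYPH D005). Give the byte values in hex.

F0 93 81 BA

U+1307A = 0x1307A = 77946 decimal. In range U+10000–U+10FFFF → 4-byte form: 11110xxx 10xxxxxx 10xxxxxx 10xxxxxx.
Binary (21 bits): 000010011000001111010.
Split 3+6+6+6: 000 | 010011 | 000001 | 111010.
Byte 1: 11110000 = 0xF0.
Byte 2: 10010011 = 0x93.
Byte 3: 10000001 = 0x81.
Byte 4: 10111010 = 0xBA.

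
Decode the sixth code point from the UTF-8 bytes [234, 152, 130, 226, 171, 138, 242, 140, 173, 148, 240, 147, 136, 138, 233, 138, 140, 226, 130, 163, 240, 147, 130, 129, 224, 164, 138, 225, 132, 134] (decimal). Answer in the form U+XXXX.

U+20A3

Offset 0: leading byte 0xEA = 11101010 → 3-byte char #1 = EA 98 82.
Offset 3: leading byte 0xE2 = 11100010 → 3-byte char #2 = E2 AB 8A.
Offset 6: leading byte 0xF2 = 11110010 → 4-byte char #3 = F2 8C AD 94.
Offset 10: leading byte 0xF0 = 11110000 → 4-byte char #4 = F0 93 88 8A.
Offset 14: leading byte 0xE9 = 11101001 → 3-byte char #5 = E9 8A 8C.
Offset 17: leading byte 0xE2 = 11100010 → 3-byte char #6 = E2 82 A3.
Leading byte 0xE2 = 11100010 matches 1110xxxx → 3-byte sequence.
Byte 1: 0xE2 = 11100010, payload 0010 (4 bits).
Byte 2: 0x82 = 10000010 (10xxxxxx ✓), payload 000010.
Byte 3: 0xA3 = 10100011 (10xxxxxx ✓), payload 100011.
Concatenate: 0010000010100011 = 0x20A3 (16 bits → U+20A3).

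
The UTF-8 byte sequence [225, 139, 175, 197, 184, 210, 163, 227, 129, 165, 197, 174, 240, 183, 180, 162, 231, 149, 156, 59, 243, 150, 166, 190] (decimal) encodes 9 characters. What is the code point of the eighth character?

Offset 0: leading byte 0xE1 = 11100001 → 3-byte char #1 = E1 8B AF.
Offset 3: leading byte 0xC5 = 11000101 → 2-byte char #2 = C5 B8.
Offset 5: leading byte 0xD2 = 11010010 → 2-byte char #3 = D2 A3.
Offset 7: leading byte 0xE3 = 11100011 → 3-byte char #4 = E3 81 A5.
Offset 10: leading byte 0xC5 = 11000101 → 2-byte char #5 = C5 AE.
Offset 12: leading byte 0xF0 = 11110000 → 4-byte char #6 = F0 B7 B4 A2.
Offset 16: leading byte 0xE7 = 11100111 → 3-byte char #7 = E7 95 9C.
Offset 19: leading byte 0x3B = 00111011 → 1-byte char #8 = 3B.
Leading byte 0x3B = 00111011 matches 0xxxxxxx → 1-byte sequence.
Byte 1: 0x3B = 00111011, payload 0111011 (7 bits).
Concatenate: 0111011 = 0x3B (7 bits → U+003B).

U+003B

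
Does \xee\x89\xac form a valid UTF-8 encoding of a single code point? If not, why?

valid

Leading byte 0xEE = 11101110 → 3-byte form.
Continuation bytes 0x89=10001001, 0xAC=10101100 all match 10xxxxxx.
Decoded value 0xE26C is ≥ 0x800 (shortest form) and not a surrogate.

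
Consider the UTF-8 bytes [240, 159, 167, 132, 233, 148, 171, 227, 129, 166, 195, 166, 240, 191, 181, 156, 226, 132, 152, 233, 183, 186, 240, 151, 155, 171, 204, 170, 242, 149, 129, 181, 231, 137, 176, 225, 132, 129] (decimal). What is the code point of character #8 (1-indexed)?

Offset 0: leading byte 0xF0 = 11110000 → 4-byte char #1 = F0 9F A7 84.
Offset 4: leading byte 0xE9 = 11101001 → 3-byte char #2 = E9 94 AB.
Offset 7: leading byte 0xE3 = 11100011 → 3-byte char #3 = E3 81 A6.
Offset 10: leading byte 0xC3 = 11000011 → 2-byte char #4 = C3 A6.
Offset 12: leading byte 0xF0 = 11110000 → 4-byte char #5 = F0 BF B5 9C.
Offset 16: leading byte 0xE2 = 11100010 → 3-byte char #6 = E2 84 98.
Offset 19: leading byte 0xE9 = 11101001 → 3-byte char #7 = E9 B7 BA.
Offset 22: leading byte 0xF0 = 11110000 → 4-byte char #8 = F0 97 9B AB.
Leading byte 0xF0 = 11110000 matches 11110xxx → 4-byte sequence.
Byte 1: 0xF0 = 11110000, payload 000 (3 bits).
Byte 2: 0x97 = 10010111 (10xxxxxx ✓), payload 010111.
Byte 3: 0x9B = 10011011 (10xxxxxx ✓), payload 011011.
Byte 4: 0xAB = 10101011 (10xxxxxx ✓), payload 101011.
Concatenate: 000010111011011101011 = 0x176EB (21 bits → U+176EB).

U+176EB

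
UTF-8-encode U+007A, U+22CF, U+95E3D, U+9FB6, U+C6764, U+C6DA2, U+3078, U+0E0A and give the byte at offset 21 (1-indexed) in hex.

0x81

1-indexed offset 21 is 0-indexed offset 20.
U+007A → 1-byte form 7A at offsets 0–0.
U+22CF → 3-byte form E2 8B 8F at offsets 1–3.
U+95E3D → 4-byte form F2 95 B8 BD at offsets 4–7.
U+9FB6 → 3-byte form E9 BE B6 at offsets 8–10.
U+C6764 → 4-byte form F3 86 9D A4 at offsets 11–14.
U+C6DA2 → 4-byte form F3 86 B6 A2 at offsets 15–18.
U+3078 → 3-byte form E3 81 B8 at offsets 19–21.
Offset 20 falls in char 7's range; it's byte 2 of E3 81 B8 = 0x81.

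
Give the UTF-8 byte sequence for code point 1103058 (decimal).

F4 8D 93 92

U+10D4D2 = 0x10D4D2 = 1103058 decimal. In range U+10000–U+10FFFF → 4-byte form: 11110xxx 10xxxxxx 10xxxxxx 10xxxxxx.
Binary (21 bits): 100001101010011010010.
Split 3+6+6+6: 100 | 001101 | 010011 | 010010.
Byte 1: 11110100 = 0xF4.
Byte 2: 10001101 = 0x8D.
Byte 3: 10010011 = 0x93.
Byte 4: 10010010 = 0x92.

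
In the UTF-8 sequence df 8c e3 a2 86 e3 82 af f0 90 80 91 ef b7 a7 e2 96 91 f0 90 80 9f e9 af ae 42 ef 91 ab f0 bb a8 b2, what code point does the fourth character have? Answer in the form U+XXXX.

U+10011

Offset 0: leading byte 0xDF = 11011111 → 2-byte char #1 = DF 8C.
Offset 2: leading byte 0xE3 = 11100011 → 3-byte char #2 = E3 A2 86.
Offset 5: leading byte 0xE3 = 11100011 → 3-byte char #3 = E3 82 AF.
Offset 8: leading byte 0xF0 = 11110000 → 4-byte char #4 = F0 90 80 91.
Leading byte 0xF0 = 11110000 matches 11110xxx → 4-byte sequence.
Byte 1: 0xF0 = 11110000, payload 000 (3 bits).
Byte 2: 0x90 = 10010000 (10xxxxxx ✓), payload 010000.
Byte 3: 0x80 = 10000000 (10xxxxxx ✓), payload 000000.
Byte 4: 0x91 = 10010001 (10xxxxxx ✓), payload 010001.
Concatenate: 000010000000000010001 = 0x10011 (21 bits → U+10011).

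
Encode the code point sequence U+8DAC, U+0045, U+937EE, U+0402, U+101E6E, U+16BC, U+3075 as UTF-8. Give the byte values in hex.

U+8DAC: 3-byte form → E8 B6 AC.
U+0045: 1-byte form → 45.
U+937EE: 4-byte form → F2 93 9F AE.
U+0402: 2-byte form → D0 82.
U+101E6E: 4-byte form → F4 81 B9 AE.
U+16BC: 3-byte form → E1 9A BC.
U+3075: 3-byte form → E3 81 B5.
Concatenated (20 bytes): E8 B6 AC 45 F2 93 9F AE D0 82 F4 81 B9 AE E1 9A BC E3 81 B5.

E8 B6 AC 45 F2 93 9F AE D0 82 F4 81 B9 AE E1 9A BC E3 81 B5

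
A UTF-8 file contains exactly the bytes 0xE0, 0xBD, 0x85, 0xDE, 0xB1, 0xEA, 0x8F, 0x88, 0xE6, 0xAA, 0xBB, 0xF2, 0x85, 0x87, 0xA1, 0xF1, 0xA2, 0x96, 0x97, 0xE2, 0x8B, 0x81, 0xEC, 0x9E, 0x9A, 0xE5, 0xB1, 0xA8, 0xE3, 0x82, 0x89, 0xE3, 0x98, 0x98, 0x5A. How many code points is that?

Byte at offset 0: 0xE0 = 11100000 → 3-byte char (#1). Advance 3.
Byte at offset 3: 0xDE = 11011110 → 2-byte char (#2). Advance 2.
Byte at offset 5: 0xEA = 11101010 → 3-byte char (#3). Advance 3.
Byte at offset 8: 0xE6 = 11100110 → 3-byte char (#4). Advance 3.
Byte at offset 11: 0xF2 = 11110010 → 4-byte char (#5). Advance 4.
Byte at offset 15: 0xF1 = 11110001 → 4-byte char (#6). Advance 4.
Byte at offset 19: 0xE2 = 11100010 → 3-byte char (#7). Advance 3.
Byte at offset 22: 0xEC = 11101100 → 3-byte char (#8). Advance 3.
Byte at offset 25: 0xE5 = 11100101 → 3-byte char (#9). Advance 3.
Byte at offset 28: 0xE3 = 11100011 → 3-byte char (#10). Advance 3.
Byte at offset 31: 0xE3 = 11100011 → 3-byte char (#11). Advance 3.
Byte at offset 34: 0x5A = 01011010 → 1-byte char (#12). Advance 1.
Reached end at offset 35 after 12 code points.

12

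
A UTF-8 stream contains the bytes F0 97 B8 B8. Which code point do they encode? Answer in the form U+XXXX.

Leading byte 0xF0 = 11110000 matches 11110xxx → 4-byte sequence.
Byte 1: 0xF0 = 11110000, payload 000 (3 bits).
Byte 2: 0x97 = 10010111 (10xxxxxx ✓), payload 010111.
Byte 3: 0xB8 = 10111000 (10xxxxxx ✓), payload 111000.
Byte 4: 0xB8 = 10111000 (10xxxxxx ✓), payload 111000.
Concatenate: 000010111111000111000 = 0x17E38 (21 bits → U+17E38).

U+17E38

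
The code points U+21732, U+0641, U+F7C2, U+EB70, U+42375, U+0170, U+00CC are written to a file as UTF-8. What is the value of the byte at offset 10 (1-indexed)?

1-indexed offset 10 is 0-indexed offset 9.
U+21732 → 4-byte form F0 A1 9C B2 at offsets 0–3.
U+0641 → 2-byte form D9 81 at offsets 4–5.
U+F7C2 → 3-byte form EF 9F 82 at offsets 6–8.
U+EB70 → 3-byte form EE AD B0 at offsets 9–11.
Offset 9 falls in char 4's range; it's byte 1 of EE AD B0 = 0xEE.

0xEE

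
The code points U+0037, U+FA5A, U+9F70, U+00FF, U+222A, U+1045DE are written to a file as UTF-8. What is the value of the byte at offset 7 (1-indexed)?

0xB0

1-indexed offset 7 is 0-indexed offset 6.
U+0037 → 1-byte form 37 at offsets 0–0.
U+FA5A → 3-byte form EF A9 9A at offsets 1–3.
U+9F70 → 3-byte form E9 BD B0 at offsets 4–6.
Offset 6 falls in char 3's range; it's byte 3 of E9 BD B0 = 0xB0.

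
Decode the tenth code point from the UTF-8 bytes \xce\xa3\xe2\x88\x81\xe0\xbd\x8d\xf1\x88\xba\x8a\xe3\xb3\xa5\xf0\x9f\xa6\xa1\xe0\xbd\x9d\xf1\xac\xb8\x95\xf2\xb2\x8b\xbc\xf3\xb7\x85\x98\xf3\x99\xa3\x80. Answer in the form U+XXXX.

U+F7158

Offset 0: leading byte 0xCE = 11001110 → 2-byte char #1 = CE A3.
Offset 2: leading byte 0xE2 = 11100010 → 3-byte char #2 = E2 88 81.
Offset 5: leading byte 0xE0 = 11100000 → 3-byte char #3 = E0 BD 8D.
Offset 8: leading byte 0xF1 = 11110001 → 4-byte char #4 = F1 88 BA 8A.
Offset 12: leading byte 0xE3 = 11100011 → 3-byte char #5 = E3 B3 A5.
Offset 15: leading byte 0xF0 = 11110000 → 4-byte char #6 = F0 9F A6 A1.
Offset 19: leading byte 0xE0 = 11100000 → 3-byte char #7 = E0 BD 9D.
Offset 22: leading byte 0xF1 = 11110001 → 4-byte char #8 = F1 AC B8 95.
Offset 26: leading byte 0xF2 = 11110010 → 4-byte char #9 = F2 B2 8B BC.
Offset 30: leading byte 0xF3 = 11110011 → 4-byte char #10 = F3 B7 85 98.
Leading byte 0xF3 = 11110011 matches 11110xxx → 4-byte sequence.
Byte 1: 0xF3 = 11110011, payload 011 (3 bits).
Byte 2: 0xB7 = 10110111 (10xxxxxx ✓), payload 110111.
Byte 3: 0x85 = 10000101 (10xxxxxx ✓), payload 000101.
Byte 4: 0x98 = 10011000 (10xxxxxx ✓), payload 011000.
Concatenate: 011110111000101011000 = 0xF7158 (21 bits → U+F7158).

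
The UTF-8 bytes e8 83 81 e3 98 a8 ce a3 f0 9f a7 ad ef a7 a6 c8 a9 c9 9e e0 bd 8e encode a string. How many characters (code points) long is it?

Byte at offset 0: 0xE8 = 11101000 → 3-byte char (#1). Advance 3.
Byte at offset 3: 0xE3 = 11100011 → 3-byte char (#2). Advance 3.
Byte at offset 6: 0xCE = 11001110 → 2-byte char (#3). Advance 2.
Byte at offset 8: 0xF0 = 11110000 → 4-byte char (#4). Advance 4.
Byte at offset 12: 0xEF = 11101111 → 3-byte char (#5). Advance 3.
Byte at offset 15: 0xC8 = 11001000 → 2-byte char (#6). Advance 2.
Byte at offset 17: 0xC9 = 11001001 → 2-byte char (#7). Advance 2.
Byte at offset 19: 0xE0 = 11100000 → 3-byte char (#8). Advance 3.
Reached end at offset 22 after 8 code points.

8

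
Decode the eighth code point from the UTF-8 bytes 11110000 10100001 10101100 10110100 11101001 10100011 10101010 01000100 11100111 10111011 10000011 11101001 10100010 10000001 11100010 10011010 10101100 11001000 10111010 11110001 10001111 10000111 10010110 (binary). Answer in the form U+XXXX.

U+4F1D6

Offset 0: leading byte 0xF0 = 11110000 → 4-byte char #1 = F0 A1 AC B4.
Offset 4: leading byte 0xE9 = 11101001 → 3-byte char #2 = E9 A3 AA.
Offset 7: leading byte 0x44 = 01000100 → 1-byte char #3 = 44.
Offset 8: leading byte 0xE7 = 11100111 → 3-byte char #4 = E7 BB 83.
Offset 11: leading byte 0xE9 = 11101001 → 3-byte char #5 = E9 A2 81.
Offset 14: leading byte 0xE2 = 11100010 → 3-byte char #6 = E2 9A AC.
Offset 17: leading byte 0xC8 = 11001000 → 2-byte char #7 = C8 BA.
Offset 19: leading byte 0xF1 = 11110001 → 4-byte char #8 = F1 8F 87 96.
Leading byte 0xF1 = 11110001 matches 11110xxx → 4-byte sequence.
Byte 1: 0xF1 = 11110001, payload 001 (3 bits).
Byte 2: 0x8F = 10001111 (10xxxxxx ✓), payload 001111.
Byte 3: 0x87 = 10000111 (10xxxxxx ✓), payload 000111.
Byte 4: 0x96 = 10010110 (10xxxxxx ✓), payload 010110.
Concatenate: 001001111000111010110 = 0x4F1D6 (21 bits → U+4F1D6).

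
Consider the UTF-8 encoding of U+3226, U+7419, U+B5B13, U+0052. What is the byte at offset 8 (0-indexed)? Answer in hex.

0xAC

U+3226 → 3-byte form E3 88 A6 at offsets 0–2.
U+7419 → 3-byte form E7 90 99 at offsets 3–5.
U+B5B13 → 4-byte form F2 B5 AC 93 at offsets 6–9.
Offset 8 falls in char 3's range; it's byte 3 of F2 B5 AC 93 = 0xAC.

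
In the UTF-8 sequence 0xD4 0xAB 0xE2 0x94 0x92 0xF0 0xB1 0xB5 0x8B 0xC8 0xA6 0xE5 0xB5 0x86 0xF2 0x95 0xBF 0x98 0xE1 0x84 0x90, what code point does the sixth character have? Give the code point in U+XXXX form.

U+95FD8

Offset 0: leading byte 0xD4 = 11010100 → 2-byte char #1 = D4 AB.
Offset 2: leading byte 0xE2 = 11100010 → 3-byte char #2 = E2 94 92.
Offset 5: leading byte 0xF0 = 11110000 → 4-byte char #3 = F0 B1 B5 8B.
Offset 9: leading byte 0xC8 = 11001000 → 2-byte char #4 = C8 A6.
Offset 11: leading byte 0xE5 = 11100101 → 3-byte char #5 = E5 B5 86.
Offset 14: leading byte 0xF2 = 11110010 → 4-byte char #6 = F2 95 BF 98.
Leading byte 0xF2 = 11110010 matches 11110xxx → 4-byte sequence.
Byte 1: 0xF2 = 11110010, payload 010 (3 bits).
Byte 2: 0x95 = 10010101 (10xxxxxx ✓), payload 010101.
Byte 3: 0xBF = 10111111 (10xxxxxx ✓), payload 111111.
Byte 4: 0x98 = 10011000 (10xxxxxx ✓), payload 011000.
Concatenate: 010010101111111011000 = 0x95FD8 (21 bits → U+95FD8).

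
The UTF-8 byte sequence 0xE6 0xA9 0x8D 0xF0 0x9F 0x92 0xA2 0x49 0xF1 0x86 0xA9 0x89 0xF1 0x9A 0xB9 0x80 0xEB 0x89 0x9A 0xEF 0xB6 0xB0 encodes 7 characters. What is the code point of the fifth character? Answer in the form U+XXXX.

U+5AE40

Offset 0: leading byte 0xE6 = 11100110 → 3-byte char #1 = E6 A9 8D.
Offset 3: leading byte 0xF0 = 11110000 → 4-byte char #2 = F0 9F 92 A2.
Offset 7: leading byte 0x49 = 01001001 → 1-byte char #3 = 49.
Offset 8: leading byte 0xF1 = 11110001 → 4-byte char #4 = F1 86 A9 89.
Offset 12: leading byte 0xF1 = 11110001 → 4-byte char #5 = F1 9A B9 80.
Leading byte 0xF1 = 11110001 matches 11110xxx → 4-byte sequence.
Byte 1: 0xF1 = 11110001, payload 001 (3 bits).
Byte 2: 0x9A = 10011010 (10xxxxxx ✓), payload 011010.
Byte 3: 0xB9 = 10111001 (10xxxxxx ✓), payload 111001.
Byte 4: 0x80 = 10000000 (10xxxxxx ✓), payload 000000.
Concatenate: 001011010111001000000 = 0x5AE40 (21 bits → U+5AE40).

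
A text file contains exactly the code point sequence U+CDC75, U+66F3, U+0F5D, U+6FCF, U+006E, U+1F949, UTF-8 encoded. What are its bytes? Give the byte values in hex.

U+CDC75: 4-byte form → F3 8D B1 B5.
U+66F3: 3-byte form → E6 9B B3.
U+0F5D: 3-byte form → E0 BD 9D.
U+6FCF: 3-byte form → E6 BF 8F.
U+006E: 1-byte form → 6E.
U+1F949: 4-byte form → F0 9F A5 89.
Concatenated (18 bytes): F3 8D B1 B5 E6 9B B3 E0 BD 9D E6 BF 8F 6E F0 9F A5 89.

F3 8D B1 B5 E6 9B B3 E0 BD 9D E6 BF 8F 6E F0 9F A5 89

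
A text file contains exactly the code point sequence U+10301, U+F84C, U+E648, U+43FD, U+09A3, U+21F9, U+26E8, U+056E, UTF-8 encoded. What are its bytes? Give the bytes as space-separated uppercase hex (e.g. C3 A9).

U+10301: 4-byte form → F0 90 8C 81.
U+F84C: 3-byte form → EF A1 8C.
U+E648: 3-byte form → EE 99 88.
U+43FD: 3-byte form → E4 8F BD.
U+09A3: 3-byte form → E0 A6 A3.
U+21F9: 3-byte form → E2 87 B9.
U+26E8: 3-byte form → E2 9B A8.
U+056E: 2-byte form → D5 AE.
Concatenated (24 bytes): F0 90 8C 81 EF A1 8C EE 99 88 E4 8F BD E0 A6 A3 E2 87 B9 E2 9B A8 D5 AE.

F0 90 8C 81 EF A1 8C EE 99 88 E4 8F BD E0 A6 A3 E2 87 B9 E2 9B A8 D5 AE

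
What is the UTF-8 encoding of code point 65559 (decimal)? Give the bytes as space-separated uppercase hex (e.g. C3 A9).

F0 90 80 97

U+10017 = 0x10017 = 65559 decimal. In range U+10000–U+10FFFF → 4-byte form: 11110xxx 10xxxxxx 10xxxxxx 10xxxxxx.
Binary (21 bits): 000010000000000010111.
Split 3+6+6+6: 000 | 010000 | 000000 | 010111.
Byte 1: 11110000 = 0xF0.
Byte 2: 10010000 = 0x90.
Byte 3: 10000000 = 0x80.
Byte 4: 10010111 = 0x97.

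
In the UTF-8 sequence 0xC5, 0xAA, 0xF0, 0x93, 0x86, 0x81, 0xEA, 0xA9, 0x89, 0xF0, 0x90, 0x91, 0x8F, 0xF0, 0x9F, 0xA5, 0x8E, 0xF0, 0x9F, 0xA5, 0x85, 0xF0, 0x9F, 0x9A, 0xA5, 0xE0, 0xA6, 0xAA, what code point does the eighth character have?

Offset 0: leading byte 0xC5 = 11000101 → 2-byte char #1 = C5 AA.
Offset 2: leading byte 0xF0 = 11110000 → 4-byte char #2 = F0 93 86 81.
Offset 6: leading byte 0xEA = 11101010 → 3-byte char #3 = EA A9 89.
Offset 9: leading byte 0xF0 = 11110000 → 4-byte char #4 = F0 90 91 8F.
Offset 13: leading byte 0xF0 = 11110000 → 4-byte char #5 = F0 9F A5 8E.
Offset 17: leading byte 0xF0 = 11110000 → 4-byte char #6 = F0 9F A5 85.
Offset 21: leading byte 0xF0 = 11110000 → 4-byte char #7 = F0 9F 9A A5.
Offset 25: leading byte 0xE0 = 11100000 → 3-byte char #8 = E0 A6 AA.
Leading byte 0xE0 = 11100000 matches 1110xxxx → 3-byte sequence.
Byte 1: 0xE0 = 11100000, payload 0000 (4 bits).
Byte 2: 0xA6 = 10100110 (10xxxxxx ✓), payload 100110.
Byte 3: 0xAA = 10101010 (10xxxxxx ✓), payload 101010.
Concatenate: 0000100110101010 = 0x9AA (16 bits → U+09AA).

U+09AA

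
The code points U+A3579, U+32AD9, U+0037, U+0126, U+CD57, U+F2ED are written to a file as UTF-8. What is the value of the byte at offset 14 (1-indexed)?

1-indexed offset 14 is 0-indexed offset 13.
U+A3579 → 4-byte form F2 A3 95 B9 at offsets 0–3.
U+32AD9 → 4-byte form F0 B2 AB 99 at offsets 4–7.
U+0037 → 1-byte form 37 at offsets 8–8.
U+0126 → 2-byte form C4 A6 at offsets 9–10.
U+CD57 → 3-byte form EC B5 97 at offsets 11–13.
Offset 13 falls in char 5's range; it's byte 3 of EC B5 97 = 0x97.

0x97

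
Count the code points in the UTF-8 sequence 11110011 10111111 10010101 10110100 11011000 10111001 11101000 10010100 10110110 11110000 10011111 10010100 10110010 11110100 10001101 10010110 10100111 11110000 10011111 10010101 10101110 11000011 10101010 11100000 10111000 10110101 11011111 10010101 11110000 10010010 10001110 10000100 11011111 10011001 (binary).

11

Byte at offset 0: 0xF3 = 11110011 → 4-byte char (#1). Advance 4.
Byte at offset 4: 0xD8 = 11011000 → 2-byte char (#2). Advance 2.
Byte at offset 6: 0xE8 = 11101000 → 3-byte char (#3). Advance 3.
Byte at offset 9: 0xF0 = 11110000 → 4-byte char (#4). Advance 4.
Byte at offset 13: 0xF4 = 11110100 → 4-byte char (#5). Advance 4.
Byte at offset 17: 0xF0 = 11110000 → 4-byte char (#6). Advance 4.
Byte at offset 21: 0xC3 = 11000011 → 2-byte char (#7). Advance 2.
Byte at offset 23: 0xE0 = 11100000 → 3-byte char (#8). Advance 3.
Byte at offset 26: 0xDF = 11011111 → 2-byte char (#9). Advance 2.
Byte at offset 28: 0xF0 = 11110000 → 4-byte char (#10). Advance 4.
Byte at offset 32: 0xDF = 11011111 → 2-byte char (#11). Advance 2.
Reached end at offset 34 after 11 code points.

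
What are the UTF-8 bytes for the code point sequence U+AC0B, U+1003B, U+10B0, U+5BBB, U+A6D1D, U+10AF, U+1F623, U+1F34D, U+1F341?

U+AC0B: 3-byte form → EA B0 8B.
U+1003B: 4-byte form → F0 90 80 BB.
U+10B0: 3-byte form → E1 82 B0.
U+5BBB: 3-byte form → E5 AE BB.
U+A6D1D: 4-byte form → F2 A6 B4 9D.
U+10AF: 3-byte form → E1 82 AF.
U+1F623: 4-byte form → F0 9F 98 A3.
U+1F34D: 4-byte form → F0 9F 8D 8D.
U+1F341: 4-byte form → F0 9F 8D 81.
Concatenated (32 bytes): EA B0 8B F0 90 80 BB E1 82 B0 E5 AE BB F2 A6 B4 9D E1 82 AF F0 9F 98 A3 F0 9F 8D 8D F0 9F 8D 81.

EA B0 8B F0 90 80 BB E1 82 B0 E5 AE BB F2 A6 B4 9D E1 82 AF F0 9F 98 A3 F0 9F 8D 8D F0 9F 8D 81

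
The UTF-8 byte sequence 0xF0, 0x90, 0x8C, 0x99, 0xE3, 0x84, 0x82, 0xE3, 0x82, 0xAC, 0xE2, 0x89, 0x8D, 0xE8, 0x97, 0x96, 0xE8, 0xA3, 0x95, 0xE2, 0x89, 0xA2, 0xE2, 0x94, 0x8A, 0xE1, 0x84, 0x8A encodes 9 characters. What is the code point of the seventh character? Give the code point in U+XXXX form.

Offset 0: leading byte 0xF0 = 11110000 → 4-byte char #1 = F0 90 8C 99.
Offset 4: leading byte 0xE3 = 11100011 → 3-byte char #2 = E3 84 82.
Offset 7: leading byte 0xE3 = 11100011 → 3-byte char #3 = E3 82 AC.
Offset 10: leading byte 0xE2 = 11100010 → 3-byte char #4 = E2 89 8D.
Offset 13: leading byte 0xE8 = 11101000 → 3-byte char #5 = E8 97 96.
Offset 16: leading byte 0xE8 = 11101000 → 3-byte char #6 = E8 A3 95.
Offset 19: leading byte 0xE2 = 11100010 → 3-byte char #7 = E2 89 A2.
Leading byte 0xE2 = 11100010 matches 1110xxxx → 3-byte sequence.
Byte 1: 0xE2 = 11100010, payload 0010 (4 bits).
Byte 2: 0x89 = 10001001 (10xxxxxx ✓), payload 001001.
Byte 3: 0xA2 = 10100010 (10xxxxxx ✓), payload 100010.
Concatenate: 0010001001100010 = 0x2262 (16 bits → U+2262).

U+2262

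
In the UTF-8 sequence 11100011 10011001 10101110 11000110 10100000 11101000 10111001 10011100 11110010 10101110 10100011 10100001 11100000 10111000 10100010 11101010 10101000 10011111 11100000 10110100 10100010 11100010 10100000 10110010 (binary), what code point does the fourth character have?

U+AE8E1

Offset 0: leading byte 0xE3 = 11100011 → 3-byte char #1 = E3 99 AE.
Offset 3: leading byte 0xC6 = 11000110 → 2-byte char #2 = C6 A0.
Offset 5: leading byte 0xE8 = 11101000 → 3-byte char #3 = E8 B9 9C.
Offset 8: leading byte 0xF2 = 11110010 → 4-byte char #4 = F2 AE A3 A1.
Leading byte 0xF2 = 11110010 matches 11110xxx → 4-byte sequence.
Byte 1: 0xF2 = 11110010, payload 010 (3 bits).
Byte 2: 0xAE = 10101110 (10xxxxxx ✓), payload 101110.
Byte 3: 0xA3 = 10100011 (10xxxxxx ✓), payload 100011.
Byte 4: 0xA1 = 10100001 (10xxxxxx ✓), payload 100001.
Concatenate: 010101110100011100001 = 0xAE8E1 (21 bits → U+AE8E1).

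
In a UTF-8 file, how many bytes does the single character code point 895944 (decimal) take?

4

U+DABC8 = 0xDABC8. UTF-8 uses 1 byte below 0x80, 2 below 0x800, 3 below 0x10000, 4 up to 0x10FFFF. 0xDABC8 is in U+10000–U+10FFFF → 4 bytes.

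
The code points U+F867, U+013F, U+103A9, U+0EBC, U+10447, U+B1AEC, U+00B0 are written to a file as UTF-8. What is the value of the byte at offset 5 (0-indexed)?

0xF0

U+F867 → 3-byte form EF A1 A7 at offsets 0–2.
U+013F → 2-byte form C4 BF at offsets 3–4.
U+103A9 → 4-byte form F0 90 8E A9 at offsets 5–8.
Offset 5 falls in char 3's range; it's byte 1 of F0 90 8E A9 = 0xF0.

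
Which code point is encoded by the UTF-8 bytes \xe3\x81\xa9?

Leading byte 0xE3 = 11100011 matches 1110xxxx → 3-byte sequence.
Byte 1: 0xE3 = 11100011, payload 0011 (4 bits).
Byte 2: 0x81 = 10000001 (10xxxxxx ✓), payload 000001.
Byte 3: 0xA9 = 10101001 (10xxxxxx ✓), payload 101001.
Concatenate: 0011000001101001 = 0x3069 (16 bits → U+3069).

U+3069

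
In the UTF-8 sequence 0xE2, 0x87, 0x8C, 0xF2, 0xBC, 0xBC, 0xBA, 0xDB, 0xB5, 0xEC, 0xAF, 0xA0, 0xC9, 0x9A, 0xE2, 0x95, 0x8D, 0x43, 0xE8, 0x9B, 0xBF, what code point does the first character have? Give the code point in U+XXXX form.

Offset 0: leading byte 0xE2 = 11100010 → 3-byte char #1 = E2 87 8C.
Leading byte 0xE2 = 11100010 matches 1110xxxx → 3-byte sequence.
Byte 1: 0xE2 = 11100010, payload 0010 (4 bits).
Byte 2: 0x87 = 10000111 (10xxxxxx ✓), payload 000111.
Byte 3: 0x8C = 10001100 (10xxxxxx ✓), payload 001100.
Concatenate: 0010000111001100 = 0x21CC (16 bits → U+21CC).

U+21CC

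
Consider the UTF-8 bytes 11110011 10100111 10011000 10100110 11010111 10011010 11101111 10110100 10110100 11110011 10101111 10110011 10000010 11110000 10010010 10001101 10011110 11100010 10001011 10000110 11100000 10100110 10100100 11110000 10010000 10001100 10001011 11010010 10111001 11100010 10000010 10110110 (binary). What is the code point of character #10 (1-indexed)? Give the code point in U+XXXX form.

Offset 0: leading byte 0xF3 = 11110011 → 4-byte char #1 = F3 A7 98 A6.
Offset 4: leading byte 0xD7 = 11010111 → 2-byte char #2 = D7 9A.
Offset 6: leading byte 0xEF = 11101111 → 3-byte char #3 = EF B4 B4.
Offset 9: leading byte 0xF3 = 11110011 → 4-byte char #4 = F3 AF B3 82.
Offset 13: leading byte 0xF0 = 11110000 → 4-byte char #5 = F0 92 8D 9E.
Offset 17: leading byte 0xE2 = 11100010 → 3-byte char #6 = E2 8B 86.
Offset 20: leading byte 0xE0 = 11100000 → 3-byte char #7 = E0 A6 A4.
Offset 23: leading byte 0xF0 = 11110000 → 4-byte char #8 = F0 90 8C 8B.
Offset 27: leading byte 0xD2 = 11010010 → 2-byte char #9 = D2 B9.
Offset 29: leading byte 0xE2 = 11100010 → 3-byte char #10 = E2 82 B6.
Leading byte 0xE2 = 11100010 matches 1110xxxx → 3-byte sequence.
Byte 1: 0xE2 = 11100010, payload 0010 (4 bits).
Byte 2: 0x82 = 10000010 (10xxxxxx ✓), payload 000010.
Byte 3: 0xB6 = 10110110 (10xxxxxx ✓), payload 110110.
Concatenate: 0010000010110110 = 0x20B6 (16 bits → U+20B6).

U+20B6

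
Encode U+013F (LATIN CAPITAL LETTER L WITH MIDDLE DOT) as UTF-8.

U+013F = 0x13F = 319 decimal. In range U+0080–U+07FF → 2-byte form: 110xxxxx 10xxxxxx.
Binary (11 bits): 00100111111.
Split 5+6: 00100 | 111111.
Byte 1: 11000100 = 0xC4.
Byte 2: 10111111 = 0xBF.

C4 BF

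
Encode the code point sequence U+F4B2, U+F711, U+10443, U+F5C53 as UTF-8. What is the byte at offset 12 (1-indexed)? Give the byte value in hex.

1-indexed offset 12 is 0-indexed offset 11.
U+F4B2 → 3-byte form EF 92 B2 at offsets 0–2.
U+F711 → 3-byte form EF 9C 91 at offsets 3–5.
U+10443 → 4-byte form F0 90 91 83 at offsets 6–9.
U+F5C53 → 4-byte form F3 B5 B1 93 at offsets 10–13.
Offset 11 falls in char 4's range; it's byte 2 of F3 B5 B1 93 = 0xB5.

0xB5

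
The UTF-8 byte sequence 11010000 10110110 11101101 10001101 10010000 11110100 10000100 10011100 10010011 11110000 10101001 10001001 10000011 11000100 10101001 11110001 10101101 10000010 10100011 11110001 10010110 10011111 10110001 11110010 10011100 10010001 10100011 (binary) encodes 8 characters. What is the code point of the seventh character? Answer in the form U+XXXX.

Offset 0: leading byte 0xD0 = 11010000 → 2-byte char #1 = D0 B6.
Offset 2: leading byte 0xED = 11101101 → 3-byte char #2 = ED 8D 90.
Offset 5: leading byte 0xF4 = 11110100 → 4-byte char #3 = F4 84 9C 93.
Offset 9: leading byte 0xF0 = 11110000 → 4-byte char #4 = F0 A9 89 83.
Offset 13: leading byte 0xC4 = 11000100 → 2-byte char #5 = C4 A9.
Offset 15: leading byte 0xF1 = 11110001 → 4-byte char #6 = F1 AD 82 A3.
Offset 19: leading byte 0xF1 = 11110001 → 4-byte char #7 = F1 96 9F B1.
Leading byte 0xF1 = 11110001 matches 11110xxx → 4-byte sequence.
Byte 1: 0xF1 = 11110001, payload 001 (3 bits).
Byte 2: 0x96 = 10010110 (10xxxxxx ✓), payload 010110.
Byte 3: 0x9F = 10011111 (10xxxxxx ✓), payload 011111.
Byte 4: 0xB1 = 10110001 (10xxxxxx ✓), payload 110001.
Concatenate: 001010110011111110001 = 0x567F1 (21 bits → U+567F1).

U+567F1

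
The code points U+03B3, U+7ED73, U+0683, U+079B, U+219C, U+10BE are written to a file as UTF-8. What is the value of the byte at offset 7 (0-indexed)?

0x83

U+03B3 → 2-byte form CE B3 at offsets 0–1.
U+7ED73 → 4-byte form F1 BE B5 B3 at offsets 2–5.
U+0683 → 2-byte form DA 83 at offsets 6–7.
Offset 7 falls in char 3's range; it's byte 2 of DA 83 = 0x83.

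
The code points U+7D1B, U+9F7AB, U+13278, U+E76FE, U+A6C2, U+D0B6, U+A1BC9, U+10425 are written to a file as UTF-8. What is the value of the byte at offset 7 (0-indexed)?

U+7D1B → 3-byte form E7 B4 9B at offsets 0–2.
U+9F7AB → 4-byte form F2 9F 9E AB at offsets 3–6.
U+13278 → 4-byte form F0 93 89 B8 at offsets 7–10.
Offset 7 falls in char 3's range; it's byte 1 of F0 93 89 B8 = 0xF0.

0xF0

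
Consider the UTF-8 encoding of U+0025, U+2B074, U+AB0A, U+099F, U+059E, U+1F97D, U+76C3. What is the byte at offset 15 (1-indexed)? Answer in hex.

0x9F

1-indexed offset 15 is 0-indexed offset 14.
U+0025 → 1-byte form 25 at offsets 0–0.
U+2B074 → 4-byte form F0 AB 81 B4 at offsets 1–4.
U+AB0A → 3-byte form EA AC 8A at offsets 5–7.
U+099F → 3-byte form E0 A6 9F at offsets 8–10.
U+059E → 2-byte form D6 9E at offsets 11–12.
U+1F97D → 4-byte form F0 9F A5 BD at offsets 13–16.
Offset 14 falls in char 6's range; it's byte 2 of F0 9F A5 BD = 0x9F.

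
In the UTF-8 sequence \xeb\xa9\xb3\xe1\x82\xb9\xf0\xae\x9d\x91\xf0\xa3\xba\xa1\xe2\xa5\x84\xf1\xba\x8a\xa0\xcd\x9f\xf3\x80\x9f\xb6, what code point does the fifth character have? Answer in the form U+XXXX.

U+2944

Offset 0: leading byte 0xEB = 11101011 → 3-byte char #1 = EB A9 B3.
Offset 3: leading byte 0xE1 = 11100001 → 3-byte char #2 = E1 82 B9.
Offset 6: leading byte 0xF0 = 11110000 → 4-byte char #3 = F0 AE 9D 91.
Offset 10: leading byte 0xF0 = 11110000 → 4-byte char #4 = F0 A3 BA A1.
Offset 14: leading byte 0xE2 = 11100010 → 3-byte char #5 = E2 A5 84.
Leading byte 0xE2 = 11100010 matches 1110xxxx → 3-byte sequence.
Byte 1: 0xE2 = 11100010, payload 0010 (4 bits).
Byte 2: 0xA5 = 10100101 (10xxxxxx ✓), payload 100101.
Byte 3: 0x84 = 10000100 (10xxxxxx ✓), payload 000100.
Concatenate: 0010100101000100 = 0x2944 (16 bits → U+2944).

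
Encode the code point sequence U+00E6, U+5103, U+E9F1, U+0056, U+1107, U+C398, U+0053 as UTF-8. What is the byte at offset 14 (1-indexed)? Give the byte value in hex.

0x8E

1-indexed offset 14 is 0-indexed offset 13.
U+00E6 → 2-byte form C3 A6 at offsets 0–1.
U+5103 → 3-byte form E5 84 83 at offsets 2–4.
U+E9F1 → 3-byte form EE A7 B1 at offsets 5–7.
U+0056 → 1-byte form 56 at offsets 8–8.
U+1107 → 3-byte form E1 84 87 at offsets 9–11.
U+C398 → 3-byte form EC 8E 98 at offsets 12–14.
Offset 13 falls in char 6's range; it's byte 2 of EC 8E 98 = 0x8E.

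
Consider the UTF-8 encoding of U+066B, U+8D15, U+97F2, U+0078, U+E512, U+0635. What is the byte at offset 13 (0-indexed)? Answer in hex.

U+066B → 2-byte form D9 AB at offsets 0–1.
U+8D15 → 3-byte form E8 B4 95 at offsets 2–4.
U+97F2 → 3-byte form E9 9F B2 at offsets 5–7.
U+0078 → 1-byte form 78 at offsets 8–8.
U+E512 → 3-byte form EE 94 92 at offsets 9–11.
U+0635 → 2-byte form D8 B5 at offsets 12–13.
Offset 13 falls in char 6's range; it's byte 2 of D8 B5 = 0xB5.

0xB5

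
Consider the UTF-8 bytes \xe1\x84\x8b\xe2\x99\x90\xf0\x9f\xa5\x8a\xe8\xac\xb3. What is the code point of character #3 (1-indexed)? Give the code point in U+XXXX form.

Offset 0: leading byte 0xE1 = 11100001 → 3-byte char #1 = E1 84 8B.
Offset 3: leading byte 0xE2 = 11100010 → 3-byte char #2 = E2 99 90.
Offset 6: leading byte 0xF0 = 11110000 → 4-byte char #3 = F0 9F A5 8A.
Leading byte 0xF0 = 11110000 matches 11110xxx → 4-byte sequence.
Byte 1: 0xF0 = 11110000, payload 000 (3 bits).
Byte 2: 0x9F = 10011111 (10xxxxxx ✓), payload 011111.
Byte 3: 0xA5 = 10100101 (10xxxxxx ✓), payload 100101.
Byte 4: 0x8A = 10001010 (10xxxxxx ✓), payload 001010.
Concatenate: 000011111100101001010 = 0x1F94A (21 bits → U+1F94A).

U+1F94A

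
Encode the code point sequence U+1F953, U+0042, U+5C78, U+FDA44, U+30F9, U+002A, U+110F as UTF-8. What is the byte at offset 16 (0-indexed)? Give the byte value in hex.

U+1F953 → 4-byte form F0 9F A5 93 at offsets 0–3.
U+0042 → 1-byte form 42 at offsets 4–4.
U+5C78 → 3-byte form E5 B1 B8 at offsets 5–7.
U+FDA44 → 4-byte form F3 BD A9 84 at offsets 8–11.
U+30F9 → 3-byte form E3 83 B9 at offsets 12–14.
U+002A → 1-byte form 2A at offsets 15–15.
U+110F → 3-byte form E1 84 8F at offsets 16–18.
Offset 16 falls in char 7's range; it's byte 1 of E1 84 8F = 0xE1.

0xE1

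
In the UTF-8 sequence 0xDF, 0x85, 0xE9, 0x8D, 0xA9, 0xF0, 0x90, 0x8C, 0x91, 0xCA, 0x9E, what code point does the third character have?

Offset 0: leading byte 0xDF = 11011111 → 2-byte char #1 = DF 85.
Offset 2: leading byte 0xE9 = 11101001 → 3-byte char #2 = E9 8D A9.
Offset 5: leading byte 0xF0 = 11110000 → 4-byte char #3 = F0 90 8C 91.
Leading byte 0xF0 = 11110000 matches 11110xxx → 4-byte sequence.
Byte 1: 0xF0 = 11110000, payload 000 (3 bits).
Byte 2: 0x90 = 10010000 (10xxxxxx ✓), payload 010000.
Byte 3: 0x8C = 10001100 (10xxxxxx ✓), payload 001100.
Byte 4: 0x91 = 10010001 (10xxxxxx ✓), payload 010001.
Concatenate: 000010000001100010001 = 0x10311 (21 bits → U+10311).

U+10311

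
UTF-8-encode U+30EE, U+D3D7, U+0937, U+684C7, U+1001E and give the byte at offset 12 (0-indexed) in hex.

U+30EE → 3-byte form E3 83 AE at offsets 0–2.
U+D3D7 → 3-byte form ED 8F 97 at offsets 3–5.
U+0937 → 3-byte form E0 A4 B7 at offsets 6–8.
U+684C7 → 4-byte form F1 A8 93 87 at offsets 9–12.
Offset 12 falls in char 4's range; it's byte 4 of F1 A8 93 87 = 0x87.

0x87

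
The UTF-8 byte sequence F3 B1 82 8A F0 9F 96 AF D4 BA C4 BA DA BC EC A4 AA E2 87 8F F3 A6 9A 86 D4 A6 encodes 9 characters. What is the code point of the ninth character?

Offset 0: leading byte 0xF3 = 11110011 → 4-byte char #1 = F3 B1 82 8A.
Offset 4: leading byte 0xF0 = 11110000 → 4-byte char #2 = F0 9F 96 AF.
Offset 8: leading byte 0xD4 = 11010100 → 2-byte char #3 = D4 BA.
Offset 10: leading byte 0xC4 = 11000100 → 2-byte char #4 = C4 BA.
Offset 12: leading byte 0xDA = 11011010 → 2-byte char #5 = DA BC.
Offset 14: leading byte 0xEC = 11101100 → 3-byte char #6 = EC A4 AA.
Offset 17: leading byte 0xE2 = 11100010 → 3-byte char #7 = E2 87 8F.
Offset 20: leading byte 0xF3 = 11110011 → 4-byte char #8 = F3 A6 9A 86.
Offset 24: leading byte 0xD4 = 11010100 → 2-byte char #9 = D4 A6.
Leading byte 0xD4 = 11010100 matches 110xxxxx → 2-byte sequence.
Byte 1: 0xD4 = 11010100, payload 10100 (5 bits).
Byte 2: 0xA6 = 10100110 (10xxxxxx ✓), payload 100110.
Concatenate: 10100100110 = 0x526 (11 bits → U+0526).

U+0526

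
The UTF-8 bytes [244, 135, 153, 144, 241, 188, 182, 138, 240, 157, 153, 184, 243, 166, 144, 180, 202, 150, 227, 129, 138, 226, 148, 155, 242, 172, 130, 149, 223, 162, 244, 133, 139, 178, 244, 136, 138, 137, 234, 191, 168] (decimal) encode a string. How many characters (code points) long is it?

12

Byte at offset 0: 0xF4 = 11110100 → 4-byte char (#1). Advance 4.
Byte at offset 4: 0xF1 = 11110001 → 4-byte char (#2). Advance 4.
Byte at offset 8: 0xF0 = 11110000 → 4-byte char (#3). Advance 4.
Byte at offset 12: 0xF3 = 11110011 → 4-byte char (#4). Advance 4.
Byte at offset 16: 0xCA = 11001010 → 2-byte char (#5). Advance 2.
Byte at offset 18: 0xE3 = 11100011 → 3-byte char (#6). Advance 3.
Byte at offset 21: 0xE2 = 11100010 → 3-byte char (#7). Advance 3.
Byte at offset 24: 0xF2 = 11110010 → 4-byte char (#8). Advance 4.
Byte at offset 28: 0xDF = 11011111 → 2-byte char (#9). Advance 2.
Byte at offset 30: 0xF4 = 11110100 → 4-byte char (#10). Advance 4.
Byte at offset 34: 0xF4 = 11110100 → 4-byte char (#11). Advance 4.
Byte at offset 38: 0xEA = 11101010 → 3-byte char (#12). Advance 3.
Reached end at offset 41 after 12 code points.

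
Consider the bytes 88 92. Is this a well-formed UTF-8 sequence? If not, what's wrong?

Byte 0x88 = 10001000 has the form 10xxxxxx — a continuation byte — but there is no preceding leading byte.

invalid (continuation byte with no leading byte)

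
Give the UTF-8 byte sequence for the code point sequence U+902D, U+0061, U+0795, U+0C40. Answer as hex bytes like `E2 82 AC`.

E9 80 AD 61 DE 95 E0 B1 80

U+902D: 3-byte form → E9 80 AD.
U+0061: 1-byte form → 61.
U+0795: 2-byte form → DE 95.
U+0C40: 3-byte form → E0 B1 80.
Concatenated (9 bytes): E9 80 AD 61 DE 95 E0 B1 80.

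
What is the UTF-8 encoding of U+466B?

E4 99 AB

U+466B = 0x466B = 18027 decimal. In range U+0800–U+FFFF → 3-byte form: 1110xxxx 10xxxxxx 10xxxxxx.
Binary (16 bits): 0100011001101011.
Split 4+6+6: 0100 | 011001 | 101011.
Byte 1: 11100100 = 0xE4.
Byte 2: 10011001 = 0x99.
Byte 3: 10101011 = 0xAB.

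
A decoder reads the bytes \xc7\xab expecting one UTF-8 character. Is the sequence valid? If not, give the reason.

valid

Leading byte 0xC7 = 11000111 → 2-byte form.
Continuation bytes 0xAB=10101011 all match 10xxxxxx.
Decoded value 0x1EB is ≥ 0x80 (shortest form) and not a surrogate.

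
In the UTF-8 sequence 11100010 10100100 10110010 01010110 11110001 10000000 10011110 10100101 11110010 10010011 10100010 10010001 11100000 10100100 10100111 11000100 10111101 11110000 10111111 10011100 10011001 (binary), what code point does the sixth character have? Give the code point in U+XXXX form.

Offset 0: leading byte 0xE2 = 11100010 → 3-byte char #1 = E2 A4 B2.
Offset 3: leading byte 0x56 = 01010110 → 1-byte char #2 = 56.
Offset 4: leading byte 0xF1 = 11110001 → 4-byte char #3 = F1 80 9E A5.
Offset 8: leading byte 0xF2 = 11110010 → 4-byte char #4 = F2 93 A2 91.
Offset 12: leading byte 0xE0 = 11100000 → 3-byte char #5 = E0 A4 A7.
Offset 15: leading byte 0xC4 = 11000100 → 2-byte char #6 = C4 BD.
Leading byte 0xC4 = 11000100 matches 110xxxxx → 2-byte sequence.
Byte 1: 0xC4 = 11000100, payload 00100 (5 bits).
Byte 2: 0xBD = 10111101 (10xxxxxx ✓), payload 111101.
Concatenate: 00100111101 = 0x13D (11 bits → U+013D).

U+013D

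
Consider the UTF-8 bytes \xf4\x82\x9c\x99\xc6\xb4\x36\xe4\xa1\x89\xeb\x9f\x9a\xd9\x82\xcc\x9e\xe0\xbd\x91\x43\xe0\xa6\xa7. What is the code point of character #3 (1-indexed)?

Offset 0: leading byte 0xF4 = 11110100 → 4-byte char #1 = F4 82 9C 99.
Offset 4: leading byte 0xC6 = 11000110 → 2-byte char #2 = C6 B4.
Offset 6: leading byte 0x36 = 00110110 → 1-byte char #3 = 36.
Leading byte 0x36 = 00110110 matches 0xxxxxxx → 1-byte sequence.
Byte 1: 0x36 = 00110110, payload 0110110 (7 bits).
Concatenate: 0110110 = 0x36 (7 bits → U+0036).

U+0036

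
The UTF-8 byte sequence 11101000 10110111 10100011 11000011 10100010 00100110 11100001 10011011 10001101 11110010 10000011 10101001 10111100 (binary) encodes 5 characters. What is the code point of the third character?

Offset 0: leading byte 0xE8 = 11101000 → 3-byte char #1 = E8 B7 A3.
Offset 3: leading byte 0xC3 = 11000011 → 2-byte char #2 = C3 A2.
Offset 5: leading byte 0x26 = 00100110 → 1-byte char #3 = 26.
Leading byte 0x26 = 00100110 matches 0xxxxxxx → 1-byte sequence.
Byte 1: 0x26 = 00100110, payload 0100110 (7 bits).
Concatenate: 0100110 = 0x26 (7 bits → U+0026).

U+0026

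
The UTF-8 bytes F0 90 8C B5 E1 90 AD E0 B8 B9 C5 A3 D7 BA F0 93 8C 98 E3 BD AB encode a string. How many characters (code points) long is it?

7

Byte at offset 0: 0xF0 = 11110000 → 4-byte char (#1). Advance 4.
Byte at offset 4: 0xE1 = 11100001 → 3-byte char (#2). Advance 3.
Byte at offset 7: 0xE0 = 11100000 → 3-byte char (#3). Advance 3.
Byte at offset 10: 0xC5 = 11000101 → 2-byte char (#4). Advance 2.
Byte at offset 12: 0xD7 = 11010111 → 2-byte char (#5). Advance 2.
Byte at offset 14: 0xF0 = 11110000 → 4-byte char (#6). Advance 4.
Byte at offset 18: 0xE3 = 11100011 → 3-byte char (#7). Advance 3.
Reached end at offset 21 after 7 code points.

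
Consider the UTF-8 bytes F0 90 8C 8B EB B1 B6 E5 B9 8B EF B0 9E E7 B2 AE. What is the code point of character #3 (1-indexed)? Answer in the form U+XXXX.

U+5E4B

Offset 0: leading byte 0xF0 = 11110000 → 4-byte char #1 = F0 90 8C 8B.
Offset 4: leading byte 0xEB = 11101011 → 3-byte char #2 = EB B1 B6.
Offset 7: leading byte 0xE5 = 11100101 → 3-byte char #3 = E5 B9 8B.
Leading byte 0xE5 = 11100101 matches 1110xxxx → 3-byte sequence.
Byte 1: 0xE5 = 11100101, payload 0101 (4 bits).
Byte 2: 0xB9 = 10111001 (10xxxxxx ✓), payload 111001.
Byte 3: 0x8B = 10001011 (10xxxxxx ✓), payload 001011.
Concatenate: 0101111001001011 = 0x5E4B (16 bits → U+5E4B).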